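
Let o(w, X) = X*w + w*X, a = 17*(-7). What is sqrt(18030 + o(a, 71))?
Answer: 2*sqrt(283) ≈ 33.645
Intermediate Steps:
a = -119
o(w, X) = 2*X*w (o(w, X) = X*w + X*w = 2*X*w)
sqrt(18030 + o(a, 71)) = sqrt(18030 + 2*71*(-119)) = sqrt(18030 - 16898) = sqrt(1132) = 2*sqrt(283)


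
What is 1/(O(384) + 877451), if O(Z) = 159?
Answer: 1/877610 ≈ 1.1395e-6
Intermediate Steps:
1/(O(384) + 877451) = 1/(159 + 877451) = 1/877610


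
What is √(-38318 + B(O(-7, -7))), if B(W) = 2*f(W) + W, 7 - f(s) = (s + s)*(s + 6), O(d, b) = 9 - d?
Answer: 4*I*√2481 ≈ 199.24*I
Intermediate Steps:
f(s) = 7 - 2*s*(6 + s) (f(s) = 7 - (s + s)*(s + 6) = 7 - 2*s*(6 + s))
B(W) = 14 - 23*W - 4*W² (B(W) = 2*(7 - 12*W - 2*W²) + W = (14 - 24*W - 4*W²) + W = 14 - 23*W - 4*W²)
√(-38318 + B(O(-7, -7))) = √(-38318 + (14 - 23*(9 - 1*(-7)) - 4*(9 - 1*(-7))²)) = √(-38318 + (14 - 23*(9 + 7) - 4*(9 + 7)²)) = √(-38318 + (14 - 23*16 - 4*16²)) = √(-38318 + (14 - 368 - 4*256)) = √(-38318 + (14 - 368 - 1024)) = √(-38318 - 1378) = √(-39696) = 4*I*√2481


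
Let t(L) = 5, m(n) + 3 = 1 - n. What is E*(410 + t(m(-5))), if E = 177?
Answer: 73455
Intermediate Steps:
m(n) = -2 - n (m(n) = -3 + (1 - n) = -2 - n)
E*(410 + t(m(-5))) = 177*(410 + 5) = 177*415 = 73455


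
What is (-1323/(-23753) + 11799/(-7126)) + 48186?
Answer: 8155878391359/169263878 ≈ 48184.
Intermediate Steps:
(-1323/(-23753) + 11799/(-7126)) + 48186 = (-1323*(-1/23753) + 11799*(-1/7126)) + 48186 = (1323/23753 - 11799/7126) + 48186 = -270833949/169263878 + 48186 = 8155878391359/169263878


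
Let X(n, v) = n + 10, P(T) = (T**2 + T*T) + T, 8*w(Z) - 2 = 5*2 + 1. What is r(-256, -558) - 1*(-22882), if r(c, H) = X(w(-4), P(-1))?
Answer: 183149/8 ≈ 22894.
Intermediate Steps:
w(Z) = 13/8 (w(Z) = 1/4 + (5*2 + 1)/8 = 1/4 + (10 + 1)/8 = 1/4 + (1/8)*11 = 1/4 + 11/8 = 13/8)
P(T) = T + 2*T**2 (P(T) = (T**2 + T**2) + T = 2*T**2 + T = T + 2*T**2)
X(n, v) = 10 + n
r(c, H) = 93/8 (r(c, H) = 10 + 13/8 = 93/8)
r(-256, -558) - 1*(-22882) = 93/8 - 1*(-22882) = 93/8 + 22882 = 183149/8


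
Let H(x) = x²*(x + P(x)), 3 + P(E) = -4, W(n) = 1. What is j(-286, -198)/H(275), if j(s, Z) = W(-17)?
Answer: 1/20267500 ≈ 4.9340e-8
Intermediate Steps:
P(E) = -7 (P(E) = -3 - 4 = -7)
j(s, Z) = 1
H(x) = x²*(-7 + x) (H(x) = x²*(x - 7) = x²*(-7 + x))
j(-286, -198)/H(275) = 1/(275²*(-7 + 275)) = 1/(75625*268) = 1/20267500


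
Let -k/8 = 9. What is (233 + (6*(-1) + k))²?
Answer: 24025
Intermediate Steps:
k = -72 (k = -8*9 = -72)
(233 + (6*(-1) + k))² = (233 + (6*(-1) - 72))² = (233 + (-6 - 72))² = (233 - 78)² = 155² = 24025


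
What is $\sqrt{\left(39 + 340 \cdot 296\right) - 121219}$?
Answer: $2 i \sqrt{5135} \approx 143.32 i$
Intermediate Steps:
$\sqrt{\left(39 + 340 \cdot 296\right) - 121219} = \sqrt{\left(39 + 100640\right) - 121219} = \sqrt{100679 - 121219} = \sqrt{-20540} = 2 i \sqrt{5135}$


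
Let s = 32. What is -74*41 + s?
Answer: -3002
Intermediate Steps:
-74*41 + s = -74*41 + 32 = -3034 + 32 = -3002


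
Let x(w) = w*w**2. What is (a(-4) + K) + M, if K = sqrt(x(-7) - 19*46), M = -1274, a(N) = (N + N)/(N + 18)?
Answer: -8922/7 + I*sqrt(1217) ≈ -1274.6 + 34.885*I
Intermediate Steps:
a(N) = 2*N/(18 + N) (a(N) = (2*N)/(18 + N) = 2*N/(18 + N))
x(w) = w**3
K = I*sqrt(1217) (K = sqrt((-7)**3 - 19*46) = sqrt(-343 - 874) = sqrt(-1217) = I*sqrt(1217) ≈ 34.885*I)
(a(-4) + K) + M = (2*(-4)/(18 - 4) + I*sqrt(1217)) - 1274 = (2*(-4)/14 + I*sqrt(1217)) - 1274 = (2*(-4)*(1/14) + I*sqrt(1217)) - 1274 = (-4/7 + I*sqrt(1217)) - 1274 = -8922/7 + I*sqrt(1217)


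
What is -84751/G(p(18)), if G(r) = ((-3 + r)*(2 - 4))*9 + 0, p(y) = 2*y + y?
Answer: 84751/918 ≈ 92.321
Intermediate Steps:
p(y) = 3*y
G(r) = 54 - 18*r (G(r) = ((-3 + r)*(-2))*9 + 0 = (6 - 2*r)*9 + 0 = (54 - 18*r) + 0 = 54 - 18*r)
-84751/G(p(18)) = -84751/(54 - 54*18) = -84751/(54 - 18*54) = -84751/(54 - 972) = -84751/(-918) = -84751*(-1/918) = 84751/918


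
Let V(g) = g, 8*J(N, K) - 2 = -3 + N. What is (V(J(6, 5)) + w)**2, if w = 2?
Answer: 441/64 ≈ 6.8906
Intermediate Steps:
J(N, K) = -1/8 + N/8 (J(N, K) = 1/4 + (-3 + N)/8 = 1/4 + (-3/8 + N/8) = -1/8 + N/8)
(V(J(6, 5)) + w)**2 = ((-1/8 + (1/8)*6) + 2)**2 = ((-1/8 + 3/4) + 2)**2 = (5/8 + 2)**2 = (21/8)**2 = 441/64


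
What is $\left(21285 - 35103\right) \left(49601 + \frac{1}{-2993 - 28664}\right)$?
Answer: $- \frac{21697284152208}{31657} \approx -6.8539 \cdot 10^{8}$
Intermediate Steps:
$\left(21285 - 35103\right) \left(49601 + \frac{1}{-2993 - 28664}\right) = - 13818 \left(49601 + \frac{1}{-31657}\right) = - 13818 \left(49601 - \frac{1}{31657}\right) = \left(-13818\right) \frac{1570218856}{31657} = - \frac{21697284152208}{31657}$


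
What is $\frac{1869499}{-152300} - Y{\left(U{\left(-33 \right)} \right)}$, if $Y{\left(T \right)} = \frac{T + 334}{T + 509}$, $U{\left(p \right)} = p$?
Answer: $- \frac{8354677}{647275} \approx -12.907$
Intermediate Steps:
$Y{\left(T \right)} = \frac{334 + T}{509 + T}$
$\frac{1869499}{-152300} - Y{\left(U{\left(-33 \right)} \right)} = \frac{1869499}{-152300} - \frac{334 - 33}{509 - 33} = 1869499 \left(- \frac{1}{152300}\right) - \frac{1}{476} \cdot 301 = - \frac{1869499}{152300} - \frac{1}{476} \cdot 301 = - \frac{1869499}{152300} - \frac{43}{68} = - \frac{8354677}{647275}$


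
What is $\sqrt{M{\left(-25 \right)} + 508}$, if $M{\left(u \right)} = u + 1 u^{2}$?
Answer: $2 \sqrt{277} \approx 33.287$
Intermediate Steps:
$M{\left(u \right)} = u + u^{2}$
$\sqrt{M{\left(-25 \right)} + 508} = \sqrt{- 25 \left(1 - 25\right) + 508} = \sqrt{\left(-25\right) \left(-24\right) + 508} = \sqrt{600 + 508} = \sqrt{1108} = 2 \sqrt{277}$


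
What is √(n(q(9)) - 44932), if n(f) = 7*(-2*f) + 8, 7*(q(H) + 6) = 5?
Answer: 5*I*√1794 ≈ 211.78*I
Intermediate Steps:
q(H) = -37/7 (q(H) = -6 + (⅐)*5 = -6 + 5/7 = -37/7)
n(f) = 8 - 14*f (n(f) = -14*f + 8 = 8 - 14*f)
√(n(q(9)) - 44932) = √((8 - 14*(-37/7)) - 44932) = √((8 + 74) - 44932) = √(82 - 44932) = √(-44850) = 5*I*√1794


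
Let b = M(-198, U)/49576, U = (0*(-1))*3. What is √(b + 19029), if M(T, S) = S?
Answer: √19029 ≈ 137.95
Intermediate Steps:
U = 0 (U = 0*3 = 0)
b = 0 (b = 0/49576 = 0*(1/49576) = 0)
√(b + 19029) = √(0 + 19029) = √19029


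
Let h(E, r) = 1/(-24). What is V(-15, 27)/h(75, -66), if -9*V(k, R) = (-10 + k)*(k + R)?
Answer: -800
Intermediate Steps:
V(k, R) = -(-10 + k)*(R + k)/9 (V(k, R) = -(-10 + k)*(k + R)/9 = -(-10 + k)*(R + k)/9)
h(E, r) = -1/24
V(-15, 27)/h(75, -66) = (-1/9*(-15)**2 + (10/9)*27 + (10/9)*(-15) - 1/9*27*(-15))/(-1/24) = (-1/9*225 + 30 - 50/3 + 45)*(-24) = (-25 + 30 - 50/3 + 45)*(-24) = (100/3)*(-24) = -800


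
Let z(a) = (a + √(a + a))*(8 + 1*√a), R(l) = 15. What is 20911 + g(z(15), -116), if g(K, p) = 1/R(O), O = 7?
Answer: 313666/15 ≈ 20911.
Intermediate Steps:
z(a) = (8 + √a)*(a + √2*√a) (z(a) = (a + √(2*a))*(8 + √a) = (a + √2*√a)*(8 + √a) = (8 + √a)*(a + √2*√a))
g(K, p) = 1/15
20911 + g(z(15), -116) = 20911 + 1/15 = 313666/15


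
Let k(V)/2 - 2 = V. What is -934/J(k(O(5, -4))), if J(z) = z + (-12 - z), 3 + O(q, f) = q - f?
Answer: 467/6 ≈ 77.833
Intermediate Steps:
O(q, f) = -3 + q - f (O(q, f) = -3 + (q - f) = -3 + q - f)
k(V) = 4 + 2*V
J(z) = -12
-934/J(k(O(5, -4))) = -934/(-12) = -934*(-1/12) = 467/6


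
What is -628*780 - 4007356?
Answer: -4497196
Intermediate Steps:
-628*780 - 4007356 = -489840 - 4007356 = -4497196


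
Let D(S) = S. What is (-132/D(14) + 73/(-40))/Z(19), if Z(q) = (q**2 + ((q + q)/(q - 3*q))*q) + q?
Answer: -3151/101080 ≈ -0.031173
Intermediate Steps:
Z(q) = q**2 (Z(q) = (q**2 + ((2*q)/((-2*q)))*q) + q = (q**2 + ((2*q)*(-1/(2*q)))*q) + q = (q**2 - q) + q = q**2)
(-132/D(14) + 73/(-40))/Z(19) = (-132/14 + 73/(-40))/(19**2) = (-132*1/14 + 73*(-1/40))/361 = (-66/7 - 73/40)*(1/361) = -3151/280*1/361 = -3151/101080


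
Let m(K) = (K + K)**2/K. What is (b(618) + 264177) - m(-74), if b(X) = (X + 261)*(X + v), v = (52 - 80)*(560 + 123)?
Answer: -16002301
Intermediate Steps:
m(K) = 4*K (m(K) = (2*K)**2/K = (4*K**2)/K = 4*K)
v = -19124 (v = -28*683 = -19124)
b(X) = (-19124 + X)*(261 + X) (b(X) = (X + 261)*(X - 19124) = (261 + X)*(-19124 + X) = (-19124 + X)*(261 + X))
(b(618) + 264177) - m(-74) = ((-4991364 + 618**2 - 18863*618) + 264177) - 4*(-74) = ((-4991364 + 381924 - 11657334) + 264177) - 1*(-296) = (-16266774 + 264177) + 296 = -16002597 + 296 = -16002301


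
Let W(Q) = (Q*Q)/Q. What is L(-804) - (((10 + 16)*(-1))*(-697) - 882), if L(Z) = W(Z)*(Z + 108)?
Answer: 542344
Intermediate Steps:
W(Q) = Q (W(Q) = Q²/Q = Q)
L(Z) = Z*(108 + Z) (L(Z) = Z*(Z + 108) = Z*(108 + Z))
L(-804) - (((10 + 16)*(-1))*(-697) - 882) = -804*(108 - 804) - (((10 + 16)*(-1))*(-697) - 882) = -804*(-696) - ((26*(-1))*(-697) - 882) = 559584 - (-26*(-697) - 882) = 559584 - (18122 - 882) = 559584 - 1*17240 = 559584 - 17240 = 542344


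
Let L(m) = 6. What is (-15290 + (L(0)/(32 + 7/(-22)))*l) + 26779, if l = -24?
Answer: 8004665/697 ≈ 11484.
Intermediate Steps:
(-15290 + (L(0)/(32 + 7/(-22)))*l) + 26779 = (-15290 + (6/(32 + 7/(-22)))*(-24)) + 26779 = (-15290 + (6/(32 + 7*(-1/22)))*(-24)) + 26779 = (-15290 + (6/(32 - 7/22))*(-24)) + 26779 = (-15290 + (6/(697/22))*(-24)) + 26779 = (-15290 + ((22/697)*6)*(-24)) + 26779 = (-15290 + (132/697)*(-24)) + 26779 = (-15290 - 3168/697) + 26779 = -10660298/697 + 26779 = 8004665/697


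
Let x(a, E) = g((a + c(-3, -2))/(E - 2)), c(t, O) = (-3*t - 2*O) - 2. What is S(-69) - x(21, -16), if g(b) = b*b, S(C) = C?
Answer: -5845/81 ≈ -72.161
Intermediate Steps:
c(t, O) = -2 - 3*t - 2*O
g(b) = b²
x(a, E) = (11 + a)²/(-2 + E)² (x(a, E) = ((a + (-2 - 3*(-3) - 2*(-2)))/(E - 2))² = ((a + (-2 + 9 + 4))/(-2 + E))² = ((a + 11)/(-2 + E))² = ((11 + a)/(-2 + E))² = (11 + a)²/(-2 + E)²)
S(-69) - x(21, -16) = -69 - (11 + 21)²/(-2 - 16)² = -69 - 32²/(-18)² = -69 - 1024/324 = -69 - 1*256/81 = -69 - 256/81 = -5845/81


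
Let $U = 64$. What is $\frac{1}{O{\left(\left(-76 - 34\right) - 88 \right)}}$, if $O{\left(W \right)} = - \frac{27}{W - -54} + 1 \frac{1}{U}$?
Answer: $\frac{64}{13} \approx 4.9231$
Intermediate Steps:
$O{\left(W \right)} = \frac{1}{64} - \frac{27}{54 + W}$ ($O{\left(W \right)} = - \frac{27}{W - -54} + 1 \cdot \frac{1}{64} = - \frac{27}{W + 54} + 1 \cdot \frac{1}{64} = - \frac{27}{54 + W} + \frac{1}{64} = \frac{1}{64} - \frac{27}{54 + W}$)
$\frac{1}{O{\left(\left(-76 - 34\right) - 88 \right)}} = \frac{1}{\frac{1}{64} \frac{1}{54 - 198} \left(-1674 - 198\right)} = \frac{1}{\frac{1}{64} \frac{1}{-144} \left(-1872\right)} = \frac{1}{\frac{1}{64} \left(- \frac{1}{144}\right) \left(-1872\right)} = \frac{1}{\frac{13}{64}} = \frac{64}{13}$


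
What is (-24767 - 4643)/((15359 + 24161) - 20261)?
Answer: -29410/19259 ≈ -1.5271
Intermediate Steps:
(-24767 - 4643)/((15359 + 24161) - 20261) = -29410/(39520 - 20261) = -29410/19259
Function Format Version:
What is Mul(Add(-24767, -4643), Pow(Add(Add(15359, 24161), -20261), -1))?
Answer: Rational(-29410, 19259) ≈ -1.5271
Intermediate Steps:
Mul(Add(-24767, -4643), Pow(Add(Add(15359, 24161), -20261), -1)) = Mul(-29410, Pow(Add(39520, -20261), -1)) = Mul(-29410, Pow(19259, -1)) = Mul(-29410, Rational(1, 19259)) = Rational(-29410, 19259)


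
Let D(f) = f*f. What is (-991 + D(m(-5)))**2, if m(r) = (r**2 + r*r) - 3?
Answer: 1483524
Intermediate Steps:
m(r) = -3 + 2*r**2 (m(r) = (r**2 + r**2) - 3 = 2*r**2 - 3 = -3 + 2*r**2)
D(f) = f**2
(-991 + D(m(-5)))**2 = (-991 + (-3 + 2*(-5)**2)**2)**2 = (-991 + (-3 + 2*25)**2)**2 = (-991 + (-3 + 50)**2)**2 = (-991 + 47**2)**2 = (-991 + 2209)**2 = 1218**2 = 1483524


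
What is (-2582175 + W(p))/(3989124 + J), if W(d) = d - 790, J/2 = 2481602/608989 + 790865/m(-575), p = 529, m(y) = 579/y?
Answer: -455289446430558/426357085710305 ≈ -1.0679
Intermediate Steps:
J = -553869424612634/352604631 (J = 2*(2481602/608989 + 790865/((579/(-575)))) = 2*(2481602*(1/608989) + 790865/((579*(-1/575)))) = 2*(2481602/608989 + 790865/(-579/575)) = 2*(2481602/608989 + 790865*(-575/579)) = 2*(2481602/608989 - 454747375/579) = 2*(-276934712306317/352604631) = -553869424612634/352604631 ≈ -1.5708e+6)
W(d) = -790 + d
(-2582175 + W(p))/(3989124 + J) = (-2582175 + (-790 + 529))/(3989124 - 553869424612634/352604631) = (-2582175 - 261)/(852714171420610/352604631) = -2582436*352604631/852714171420610 = -455289446430558/426357085710305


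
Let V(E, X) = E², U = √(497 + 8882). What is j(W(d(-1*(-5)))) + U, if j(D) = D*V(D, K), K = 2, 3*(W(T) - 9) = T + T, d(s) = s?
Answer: 50653/27 + √9379 ≈ 1972.9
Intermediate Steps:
W(T) = 9 + 2*T/3 (W(T) = 9 + (T + T)/3 = 9 + (2*T)/3 = 9 + 2*T/3)
U = √9379 ≈ 96.845
j(D) = D³ (j(D) = D*D² = D³)
j(W(d(-1*(-5)))) + U = (9 + 2*(-1*(-5))/3)³ + √9379 = (9 + (⅔)*5)³ + √9379 = (9 + 10/3)³ + √9379 = (37/3)³ + √9379 = 50653/27 + √9379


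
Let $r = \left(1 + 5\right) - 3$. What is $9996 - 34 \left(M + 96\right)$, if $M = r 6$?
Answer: $6120$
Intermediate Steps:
$r = 3$ ($r = 6 - 3 = 3$)
$M = 18$ ($M = 3 \cdot 6 = 18$)
$9996 - 34 \left(M + 96\right) = 9996 - 34 \left(18 + 96\right) = 9996 - 3876 = 6120$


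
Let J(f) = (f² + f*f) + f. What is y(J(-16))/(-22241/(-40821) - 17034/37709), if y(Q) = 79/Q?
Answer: 121606208031/71097113680 ≈ 1.7104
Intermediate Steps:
J(f) = f + 2*f² (J(f) = (f² + f²) + f = 2*f² + f = f + 2*f²)
y(J(-16))/(-22241/(-40821) - 17034/37709) = (79/((-16*(1 + 2*(-16)))))/(-22241/(-40821) - 17034/37709) = (79/((-16*(1 - 32))))/(-22241*(-1/40821) - 17034*1/37709) = (79/((-16*(-31))))/(22241/40821 - 17034/37709) = (79/496)/(143340955/1539319089) = (79*(1/496))*(1539319089/143340955) = (79/496)*(1539319089/143340955) = 121606208031/71097113680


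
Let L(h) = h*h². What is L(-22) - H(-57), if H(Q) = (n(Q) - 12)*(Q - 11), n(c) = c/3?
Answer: -12756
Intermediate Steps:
n(c) = c/3 (n(c) = c*(⅓) = c/3)
L(h) = h³
H(Q) = (-12 + Q/3)*(-11 + Q) (H(Q) = (Q/3 - 12)*(Q - 11) = (-12 + Q/3)*(-11 + Q))
L(-22) - H(-57) = (-22)³ - (132 - 47/3*(-57) + (⅓)*(-57)²) = -10648 - (132 + 893 + (⅓)*3249) = -10648 - (132 + 893 + 1083) = -10648 - 1*2108 = -10648 - 2108 = -12756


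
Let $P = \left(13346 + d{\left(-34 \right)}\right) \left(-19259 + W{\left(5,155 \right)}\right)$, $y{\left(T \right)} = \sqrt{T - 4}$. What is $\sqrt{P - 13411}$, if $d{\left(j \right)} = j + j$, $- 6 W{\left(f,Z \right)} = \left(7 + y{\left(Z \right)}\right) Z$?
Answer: $\sqrt{-258135518 - 343015 \sqrt{151}} \approx 16197.0 i$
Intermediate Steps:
$y{\left(T \right)} = \sqrt{-4 + T}$
$W{\left(f,Z \right)} = - \frac{Z \left(7 + \sqrt{-4 + Z}\right)}{6}$ ($W{\left(f,Z \right)} = - \frac{\left(7 + \sqrt{-4 + Z}\right) Z}{6} = - \frac{Z \left(7 + \sqrt{-4 + Z}\right)}{6}$)
$d{\left(j \right)} = 2 j$
$P = -258122107 - 343015 \sqrt{151}$ ($P = \left(13346 + 2 \left(-34\right)\right) \left(-19259 - \frac{155 \left(7 + \sqrt{-4 + 155}\right)}{6}\right) = \left(13346 - 68\right) \left(-19259 - \frac{155 \left(7 + \sqrt{151}\right)}{6}\right) = 13278 \left(-19259 - \left(\frac{1085}{6} + \frac{155 \sqrt{151}}{6}\right)\right) = 13278 \left(- \frac{116639}{6} - \frac{155 \sqrt{151}}{6}\right) = -258122107 - 343015 \sqrt{151} \approx -2.6234 \cdot 10^{8}$)
$\sqrt{P - 13411} = \sqrt{\left(-258122107 - 343015 \sqrt{151}\right) - 13411} = \sqrt{-258135518 - 343015 \sqrt{151}}$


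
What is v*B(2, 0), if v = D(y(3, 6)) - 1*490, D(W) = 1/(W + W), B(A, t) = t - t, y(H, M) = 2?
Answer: 0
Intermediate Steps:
B(A, t) = 0
D(W) = 1/(2*W)
v = -1959/4 (v = (½)/2 - 1*490 = (½)*(½) - 490 = ¼ - 490 = -1959/4 ≈ -489.75)
v*B(2, 0) = -1959/4*0 = 0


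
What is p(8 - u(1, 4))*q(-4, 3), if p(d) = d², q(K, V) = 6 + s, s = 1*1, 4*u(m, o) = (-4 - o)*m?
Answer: 700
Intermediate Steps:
u(m, o) = m*(-4 - o)/4 (u(m, o) = ((-4 - o)*m)/4 = (m*(-4 - o))/4 = m*(-4 - o)/4)
s = 1
q(K, V) = 7 (q(K, V) = 6 + 1 = 7)
p(8 - u(1, 4))*q(-4, 3) = (8 - (-1)*(4 + 4)/4)²*7 = (8 - (-1)*8/4)²*7 = (8 - 1*(-2))²*7 = (8 + 2)²*7 = 10²*7 = 100*7 = 700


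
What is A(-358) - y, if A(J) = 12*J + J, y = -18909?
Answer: 14255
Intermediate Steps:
A(J) = 13*J
A(-358) - y = 13*(-358) - 1*(-18909) = -4654 + 18909 = 14255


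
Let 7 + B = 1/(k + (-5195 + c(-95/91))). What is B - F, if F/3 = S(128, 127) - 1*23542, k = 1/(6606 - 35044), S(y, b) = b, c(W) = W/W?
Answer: 10374642341136/147706973 ≈ 70238.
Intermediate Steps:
c(W) = 1
k = -1/28438 (k = 1/(-28438) = -1/28438 ≈ -3.5164e-5)
B = -1033977249/147706973 (B = -7 + 1/(-1/28438 + (-5195 + 1)) = -7 + 1/(-1/28438 - 5194) = -7 + 1/(-147706973/28438) = -7 - 28438/147706973 = -1033977249/147706973 ≈ -7.0002)
F = -70245 (F = 3*(127 - 1*23542) = 3*(127 - 23542) = 3*(-23415) = -70245)
B - F = -1033977249/147706973 - 1*(-70245) = -1033977249/147706973 + 70245 = 10374642341136/147706973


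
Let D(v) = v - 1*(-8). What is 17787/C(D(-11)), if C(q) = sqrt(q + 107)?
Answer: 17787*sqrt(26)/52 ≈ 1744.2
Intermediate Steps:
D(v) = 8 + v (D(v) = v + 8 = 8 + v)
C(q) = sqrt(107 + q)
17787/C(D(-11)) = 17787/(sqrt(107 + (8 - 11))) = 17787/(sqrt(107 - 3)) = 17787/(sqrt(104)) = 17787/((2*sqrt(26))) = 17787*(sqrt(26)/52) = 17787*sqrt(26)/52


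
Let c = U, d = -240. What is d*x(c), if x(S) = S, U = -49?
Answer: 11760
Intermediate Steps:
c = -49
d*x(c) = -240*(-49) = 11760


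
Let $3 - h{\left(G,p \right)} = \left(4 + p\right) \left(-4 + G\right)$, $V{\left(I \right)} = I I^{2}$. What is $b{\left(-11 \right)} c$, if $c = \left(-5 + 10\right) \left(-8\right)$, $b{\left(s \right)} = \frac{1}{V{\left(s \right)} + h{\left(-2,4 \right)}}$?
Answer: $\frac{1}{32} \approx 0.03125$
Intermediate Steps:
$V{\left(I \right)} = I^{3}$
$h{\left(G,p \right)} = 3 - \left(-4 + G\right) \left(4 + p\right)$ ($h{\left(G,p \right)} = 3 - \left(4 + p\right) \left(-4 + G\right) = 3 - \left(-4 + G\right) \left(4 + p\right)$)
$b{\left(s \right)} = \frac{1}{51 + s^{3}}$ ($b{\left(s \right)} = \frac{1}{s^{3} + \left(19 - -8 + 4 \cdot 4 - \left(-2\right) 4\right)} = \frac{1}{s^{3} + \left(19 + 8 + 16 + 8\right)} = \frac{1}{s^{3} + 51} = \frac{1}{51 + s^{3}}$)
$c = -40$ ($c = 5 \left(-8\right) = -40$)
$b{\left(-11 \right)} c = \frac{1}{51 + \left(-11\right)^{3}} \left(-40\right) = \frac{1}{51 - 1331} \left(-40\right) = \frac{1}{-1280} \left(-40\right) = \left(- \frac{1}{1280}\right) \left(-40\right) = \frac{1}{32}$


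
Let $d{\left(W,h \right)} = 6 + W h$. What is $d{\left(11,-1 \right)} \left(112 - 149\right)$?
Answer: $185$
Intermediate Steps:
$d{\left(11,-1 \right)} \left(112 - 149\right) = \left(6 + 11 \left(-1\right)\right) \left(112 - 149\right) = \left(6 - 11\right) \left(-37\right) = \left(-5\right) \left(-37\right) = 185$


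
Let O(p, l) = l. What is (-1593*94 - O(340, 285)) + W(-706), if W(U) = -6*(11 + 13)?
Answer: -150171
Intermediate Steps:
W(U) = -144 (W(U) = -6*24 = -144)
(-1593*94 - O(340, 285)) + W(-706) = (-1593*94 - 1*285) - 144 = (-149742 - 285) - 144 = -150027 - 144 = -150171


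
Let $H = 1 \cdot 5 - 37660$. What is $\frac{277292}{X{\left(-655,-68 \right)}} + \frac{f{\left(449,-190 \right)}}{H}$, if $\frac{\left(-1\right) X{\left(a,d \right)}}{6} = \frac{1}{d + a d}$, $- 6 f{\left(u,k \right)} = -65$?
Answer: $- \frac{92870257304557}{45186} \approx -2.0553 \cdot 10^{9}$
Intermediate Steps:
$f{\left(u,k \right)} = \frac{65}{6}$ ($f{\left(u,k \right)} = \left(- \frac{1}{6}\right) \left(-65\right) = \frac{65}{6}$)
$H = -37655$ ($H = 5 - 37660 = -37655$)
$X{\left(a,d \right)} = - \frac{6}{d + a d}$
$\frac{277292}{X{\left(-655,-68 \right)}} + \frac{f{\left(449,-190 \right)}}{H} = \frac{277292}{\left(-6\right) \frac{1}{-68} \frac{1}{1 - 655}} + \frac{65}{6 \left(-37655\right)} = \frac{277292}{\left(-6\right) \left(- \frac{1}{68}\right) \frac{1}{-654}} + \frac{65}{6} \left(- \frac{1}{37655}\right) = \frac{277292}{\left(-6\right) \left(- \frac{1}{68}\right) \left(- \frac{1}{654}\right)} - \frac{13}{45186} = \frac{277292}{- \frac{1}{7412}} - \frac{13}{45186} = 277292 \left(-7412\right) - \frac{13}{45186} = -2055288304 - \frac{13}{45186} = - \frac{92870257304557}{45186}$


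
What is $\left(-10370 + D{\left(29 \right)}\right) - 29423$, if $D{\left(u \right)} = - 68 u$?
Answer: $-41765$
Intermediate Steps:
$\left(-10370 + D{\left(29 \right)}\right) - 29423 = \left(-10370 - 1972\right) - 29423 = -12342 - 29423 = -41765$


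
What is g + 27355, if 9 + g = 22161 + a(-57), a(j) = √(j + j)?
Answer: 49507 + I*√114 ≈ 49507.0 + 10.677*I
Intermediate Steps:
a(j) = √2*√j (a(j) = √(2*j) = √2*√j)
g = 22152 + I*√114 (g = -9 + (22161 + √2*√(-57)) = -9 + (22161 + √2*(I*√57)) = -9 + (22161 + I*√114) = 22152 + I*√114 ≈ 22152.0 + 10.677*I)
g + 27355 = (22152 + I*√114) + 27355 = 49507 + I*√114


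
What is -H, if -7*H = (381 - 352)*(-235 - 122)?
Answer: -1479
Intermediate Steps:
H = 1479 (H = -(381 - 352)*(-235 - 122)/7 = -29*(-357)/7 = -1/7*(-10353) = 1479)
-H = -1*1479 = -1479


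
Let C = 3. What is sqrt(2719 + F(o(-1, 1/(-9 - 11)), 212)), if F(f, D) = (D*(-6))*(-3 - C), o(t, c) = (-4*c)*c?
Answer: sqrt(10351) ≈ 101.74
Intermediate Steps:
o(t, c) = -4*c**2
F(f, D) = 36*D (F(f, D) = (D*(-6))*(-3 - 1*3) = (-6*D)*(-3 - 3) = -6*D*(-6) = 36*D)
sqrt(2719 + F(o(-1, 1/(-9 - 11)), 212)) = sqrt(2719 + 36*212) = sqrt(2719 + 7632) = sqrt(10351)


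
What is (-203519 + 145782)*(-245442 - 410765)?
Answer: 37887423559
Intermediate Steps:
(-203519 + 145782)*(-245442 - 410765) = -57737*(-656207) = 37887423559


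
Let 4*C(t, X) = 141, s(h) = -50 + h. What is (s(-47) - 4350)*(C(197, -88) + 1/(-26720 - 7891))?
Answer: -21702013709/138444 ≈ -1.5676e+5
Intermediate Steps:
C(t, X) = 141/4 (C(t, X) = (¼)*141 = 141/4)
(s(-47) - 4350)*(C(197, -88) + 1/(-26720 - 7891)) = ((-50 - 47) - 4350)*(141/4 + 1/(-26720 - 7891)) = (-97 - 4350)*(141/4 + 1/(-34611)) = -4447*(141/4 - 1/34611) = -4447*4880147/138444 = -21702013709/138444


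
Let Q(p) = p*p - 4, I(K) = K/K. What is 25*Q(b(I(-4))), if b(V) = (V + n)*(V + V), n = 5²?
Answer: 67500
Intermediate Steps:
n = 25
I(K) = 1
b(V) = 2*V*(25 + V) (b(V) = (V + 25)*(V + V) = (25 + V)*(2*V) = 2*V*(25 + V))
Q(p) = -4 + p² (Q(p) = p² - 4 = -4 + p²)
25*Q(b(I(-4))) = 25*(-4 + (2*1*(25 + 1))²) = 25*(-4 + (2*1*26)²) = 25*(-4 + 52²) = 25*(-4 + 2704) = 25*2700 = 67500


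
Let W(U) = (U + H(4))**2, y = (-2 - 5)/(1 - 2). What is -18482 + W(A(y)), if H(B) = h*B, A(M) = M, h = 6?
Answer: -17521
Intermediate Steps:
y = 7 (y = -7/(-1) = -7*(-1) = 7)
H(B) = 6*B
W(U) = (24 + U)**2 (W(U) = (U + 6*4)**2 = (U + 24)**2 = (24 + U)**2)
-18482 + W(A(y)) = -18482 + (24 + 7)**2 = -18482 + 31**2 = -18482 + 961 = -17521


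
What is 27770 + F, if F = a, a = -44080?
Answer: -16310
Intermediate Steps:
F = -44080
27770 + F = 27770 - 44080 = -16310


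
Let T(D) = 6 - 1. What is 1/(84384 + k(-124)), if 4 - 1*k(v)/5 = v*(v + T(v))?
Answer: 1/10624 ≈ 9.4126e-5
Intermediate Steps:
T(D) = 5
k(v) = 20 - 5*v*(5 + v) (k(v) = 20 - 5*v*(v + 5) = 20 - 5*v*(5 + v))
1/(84384 + k(-124)) = 1/(84384 + (20 - 25*(-124) - 5*(-124)²)) = 1/(84384 + (20 + 3100 - 5*15376)) = 1/(84384 + (20 + 3100 - 76880)) = 1/(84384 - 73760) = 1/10624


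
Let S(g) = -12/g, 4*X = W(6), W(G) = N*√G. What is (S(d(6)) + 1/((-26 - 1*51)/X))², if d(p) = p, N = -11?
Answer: (56 - √6)²/784 ≈ 3.6577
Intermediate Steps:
W(G) = -11*√G
X = -11*√6/4 (X = (-11*√6)/4 = -11*√6/4 ≈ -6.7361)
(S(d(6)) + 1/((-26 - 1*51)/X))² = (-12/6 + 1/((-26 - 1*51)/((-11*√6/4))))² = (-12*⅙ + 1/((-26 - 51)*(-2*√6/33)))² = (-2 + 1/(-(-14)*√6/3))² = (-2 + 1/(14*√6/3))² = (-2 + √6/28)²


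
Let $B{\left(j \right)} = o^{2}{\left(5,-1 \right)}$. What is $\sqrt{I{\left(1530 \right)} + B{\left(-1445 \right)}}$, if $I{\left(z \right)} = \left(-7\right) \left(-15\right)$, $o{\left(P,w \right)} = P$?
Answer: $\sqrt{130} \approx 11.402$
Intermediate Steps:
$I{\left(z \right)} = 105$
$B{\left(j \right)} = 25$ ($B{\left(j \right)} = 5^{2} = 25$)
$\sqrt{I{\left(1530 \right)} + B{\left(-1445 \right)}} = \sqrt{105 + 25} = \sqrt{130}$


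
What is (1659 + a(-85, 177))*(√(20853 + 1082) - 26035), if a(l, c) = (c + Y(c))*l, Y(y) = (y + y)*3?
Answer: 2698683960 - 103656*√21935 ≈ 2.6833e+9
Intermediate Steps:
Y(y) = 6*y (Y(y) = (2*y)*3 = 6*y)
a(l, c) = 7*c*l (a(l, c) = (c + 6*c)*l = (7*c)*l = 7*c*l)
(1659 + a(-85, 177))*(√(20853 + 1082) - 26035) = (1659 + 7*177*(-85))*(√(20853 + 1082) - 26035) = (1659 - 105315)*(√21935 - 26035) = -103656*(-26035 + √21935) = 2698683960 - 103656*√21935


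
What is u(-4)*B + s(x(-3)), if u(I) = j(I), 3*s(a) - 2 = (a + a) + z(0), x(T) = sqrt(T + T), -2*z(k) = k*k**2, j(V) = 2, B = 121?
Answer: 728/3 + 2*I*sqrt(6)/3 ≈ 242.67 + 1.633*I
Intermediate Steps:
z(k) = -k**3/2 (z(k) = -k*k**2/2 = -k**3/2)
x(T) = sqrt(2)*sqrt(T) (x(T) = sqrt(2*T) = sqrt(2)*sqrt(T))
s(a) = 2/3 + 2*a/3 (s(a) = 2/3 + ((a + a) - 1/2*0**3)/3 = 2/3 + (2*a - 1/2*0)/3 = 2/3 + (2*a + 0)/3 = 2/3 + (2*a)/3 = 2/3 + 2*a/3)
u(I) = 2
u(-4)*B + s(x(-3)) = 2*121 + (2/3 + 2*(sqrt(2)*sqrt(-3))/3) = 242 + (2/3 + 2*(sqrt(2)*(I*sqrt(3)))/3) = 242 + (2/3 + 2*(I*sqrt(6))/3) = 242 + (2/3 + 2*I*sqrt(6)/3) = 728/3 + 2*I*sqrt(6)/3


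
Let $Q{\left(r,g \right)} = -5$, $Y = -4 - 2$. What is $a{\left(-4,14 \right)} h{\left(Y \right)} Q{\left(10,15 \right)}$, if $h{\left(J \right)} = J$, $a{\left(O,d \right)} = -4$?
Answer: $-120$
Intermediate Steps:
$Y = -6$
$a{\left(-4,14 \right)} h{\left(Y \right)} Q{\left(10,15 \right)} = \left(-4\right) \left(-6\right) \left(-5\right) = 24 \left(-5\right) = -120$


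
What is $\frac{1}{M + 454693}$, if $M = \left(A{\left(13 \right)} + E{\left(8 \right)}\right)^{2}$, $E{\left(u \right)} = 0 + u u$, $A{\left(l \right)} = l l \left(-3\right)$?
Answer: $\frac{1}{650942} \approx 1.5362 \cdot 10^{-6}$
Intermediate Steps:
$A{\left(l \right)} = - 3 l^{2}$ ($A{\left(l \right)} = l^{2} \left(-3\right) = - 3 l^{2}$)
$E{\left(u \right)} = u^{2}$ ($E{\left(u \right)} = 0 + u^{2} = u^{2}$)
$M = 196249$ ($M = \left(- 3 \cdot 13^{2} + 8^{2}\right)^{2} = \left(\left(-3\right) 169 + 64\right)^{2} = \left(-507 + 64\right)^{2} = \left(-443\right)^{2} = 196249$)
$\frac{1}{M + 454693} = \frac{1}{196249 + 454693} = \frac{1}{650942}$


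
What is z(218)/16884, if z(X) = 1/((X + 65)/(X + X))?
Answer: 109/1194543 ≈ 9.1248e-5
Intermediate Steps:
z(X) = 2*X/(65 + X) (z(X) = 1/((65 + X)/((2*X))) = 1/((65 + X)*(1/(2*X))) = 1/((65 + X)/(2*X)) = 2*X/(65 + X))
z(218)/16884 = (2*218/(65 + 218))/16884 = (2*218/283)*(1/16884) = (2*218*(1/283))*(1/16884) = (436/283)*(1/16884) = 109/1194543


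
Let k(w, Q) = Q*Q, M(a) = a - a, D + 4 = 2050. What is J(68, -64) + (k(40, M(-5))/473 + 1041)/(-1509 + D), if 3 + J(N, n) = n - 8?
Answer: -13078/179 ≈ -73.061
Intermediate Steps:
D = 2046 (D = -4 + 2050 = 2046)
J(N, n) = -11 + n (J(N, n) = -3 + (n - 8) = -3 + (-8 + n) = -11 + n)
M(a) = 0
k(w, Q) = Q²
J(68, -64) + (k(40, M(-5))/473 + 1041)/(-1509 + D) = (-11 - 64) + (0²/473 + 1041)/(-1509 + 2046) = -75 + (0*(1/473) + 1041)/537 = -75 + (0 + 1041)*(1/537) = -75 + 1041*(1/537) = -75 + 347/179 = -13078/179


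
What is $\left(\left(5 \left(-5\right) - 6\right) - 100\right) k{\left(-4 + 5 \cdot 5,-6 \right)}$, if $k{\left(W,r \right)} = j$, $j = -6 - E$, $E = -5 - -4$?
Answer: $655$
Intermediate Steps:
$E = -1$ ($E = -5 + 4 = -1$)
$j = -5$ ($j = -6 - -1 = -6 + 1 = -5$)
$k{\left(W,r \right)} = -5$
$\left(\left(5 \left(-5\right) - 6\right) - 100\right) k{\left(-4 + 5 \cdot 5,-6 \right)} = \left(\left(5 \left(-5\right) - 6\right) - 100\right) \left(-5\right) = \left(\left(-25 - 6\right) - 100\right) \left(-5\right) = \left(-31 - 100\right) \left(-5\right) = \left(-131\right) \left(-5\right) = 655$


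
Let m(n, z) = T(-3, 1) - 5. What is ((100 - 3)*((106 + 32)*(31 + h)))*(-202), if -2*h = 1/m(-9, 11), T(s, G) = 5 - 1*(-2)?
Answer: -83147139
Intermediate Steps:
T(s, G) = 7 (T(s, G) = 5 + 2 = 7)
m(n, z) = 2 (m(n, z) = 7 - 5 = 2)
h = -¼ (h = -½/2 = -½*½ = -¼ ≈ -0.25000)
((100 - 3)*((106 + 32)*(31 + h)))*(-202) = ((100 - 3)*((106 + 32)*(31 - ¼)))*(-202) = (97*(138*(123/4)))*(-202) = (97*(8487/2))*(-202) = (823239/2)*(-202) = -83147139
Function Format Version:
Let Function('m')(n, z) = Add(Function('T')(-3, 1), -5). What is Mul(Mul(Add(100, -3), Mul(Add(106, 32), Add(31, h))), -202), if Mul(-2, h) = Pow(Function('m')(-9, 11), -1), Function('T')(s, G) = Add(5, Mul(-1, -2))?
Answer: -83147139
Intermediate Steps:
Function('T')(s, G) = 7 (Function('T')(s, G) = Add(5, 2) = 7)
Function('m')(n, z) = 2 (Function('m')(n, z) = Add(7, -5) = 2)
h = Rational(-1, 4) (h = Mul(Rational(-1, 2), Pow(2, -1)) = Mul(Rational(-1, 2), Rational(1, 2)) = Rational(-1, 4) ≈ -0.25000)
Mul(Mul(Add(100, -3), Mul(Add(106, 32), Add(31, h))), -202) = Mul(Mul(Add(100, -3), Mul(Add(106, 32), Add(31, Rational(-1, 4)))), -202) = Mul(Mul(97, Mul(138, Rational(123, 4))), -202) = Mul(Mul(97, Rational(8487, 2)), -202) = Mul(Rational(823239, 2), -202) = -83147139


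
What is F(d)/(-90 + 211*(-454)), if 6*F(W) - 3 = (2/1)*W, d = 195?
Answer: -131/191768 ≈ -0.00068312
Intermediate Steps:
F(W) = 1/2 + W/3 (F(W) = 1/2 + ((2/1)*W)/6 = 1/2 + ((2*1)*W)/6 = 1/2 + (2*W)/6 = 1/2 + W/3)
F(d)/(-90 + 211*(-454)) = (1/2 + (1/3)*195)/(-90 + 211*(-454)) = (1/2 + 65)/(-90 - 95794) = (131/2)/(-95884) = (131/2)*(-1/95884) = -131/191768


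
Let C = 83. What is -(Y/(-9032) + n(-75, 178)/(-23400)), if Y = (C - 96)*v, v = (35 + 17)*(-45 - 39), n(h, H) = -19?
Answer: 166071749/26418600 ≈ 6.2862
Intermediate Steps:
v = -4368 (v = 52*(-84) = -4368)
Y = 56784 (Y = (83 - 96)*(-4368) = -13*(-4368) = 56784)
-(Y/(-9032) + n(-75, 178)/(-23400)) = -(56784/(-9032) - 19/(-23400)) = -(56784*(-1/9032) - 19*(-1/23400)) = -(-7098/1129 + 19/23400) = -1*(-166071749/26418600) = 166071749/26418600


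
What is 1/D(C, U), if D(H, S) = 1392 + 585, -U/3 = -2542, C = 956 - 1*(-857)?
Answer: 1/1977 ≈ 0.00050582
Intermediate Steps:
C = 1813 (C = 956 + 857 = 1813)
U = 7626 (U = -3*(-2542) = 7626)
D(H, S) = 1977
1/D(C, U) = 1/1977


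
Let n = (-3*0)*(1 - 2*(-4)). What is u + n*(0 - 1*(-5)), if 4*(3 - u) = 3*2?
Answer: 3/2 ≈ 1.5000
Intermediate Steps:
u = 3/2 (u = 3 - 3*2/4 = 3 - ¼*6 = 3 - 3/2 = 3/2 ≈ 1.5000)
n = 0 (n = 0*(1 + 8) = 0*9 = 0)
u + n*(0 - 1*(-5)) = 3/2 + 0*(0 - 1*(-5)) = 3/2 + 0*(0 + 5) = 3/2 + 0*5 = 3/2 + 0 = 3/2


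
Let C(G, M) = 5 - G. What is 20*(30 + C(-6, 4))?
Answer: 820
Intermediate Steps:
20*(30 + C(-6, 4)) = 20*(30 + (5 - 1*(-6))) = 20*(30 + (5 + 6)) = 20*(30 + 11) = 20*41 = 820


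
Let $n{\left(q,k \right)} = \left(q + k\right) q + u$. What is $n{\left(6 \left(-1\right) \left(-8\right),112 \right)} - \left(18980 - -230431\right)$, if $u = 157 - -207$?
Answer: $-241367$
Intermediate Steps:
$u = 364$ ($u = 157 + 207 = 364$)
$n{\left(q,k \right)} = 364 + q \left(k + q\right)$ ($n{\left(q,k \right)} = \left(q + k\right) q + 364 = \left(k + q\right) q + 364 = q \left(k + q\right) + 364 = 364 + q \left(k + q\right)$)
$n{\left(6 \left(-1\right) \left(-8\right),112 \right)} - \left(18980 - -230431\right) = \left(364 + \left(6 \left(-1\right) \left(-8\right)\right)^{2} + 112 \cdot 6 \left(-1\right) \left(-8\right)\right) - \left(18980 - -230431\right) = \left(364 + \left(\left(-6\right) \left(-8\right)\right)^{2} + 112 \left(\left(-6\right) \left(-8\right)\right)\right) - \left(18980 + 230431\right) = \left(364 + 48^{2} + 112 \cdot 48\right) - 249411 = \left(364 + 2304 + 5376\right) - 249411 = 8044 - 249411 = -241367$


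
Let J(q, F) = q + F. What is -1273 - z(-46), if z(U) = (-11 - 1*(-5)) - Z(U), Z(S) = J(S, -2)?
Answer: -1315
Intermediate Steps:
J(q, F) = F + q
Z(S) = -2 + S
z(U) = -4 - U (z(U) = (-11 - 1*(-5)) - (-2 + U) = (-11 + 5) + (2 - U) = -6 + (2 - U) = -4 - U)
-1273 - z(-46) = -1273 - (-4 - 1*(-46)) = -1273 - (-4 + 46) = -1273 - 1*42 = -1273 - 42 = -1315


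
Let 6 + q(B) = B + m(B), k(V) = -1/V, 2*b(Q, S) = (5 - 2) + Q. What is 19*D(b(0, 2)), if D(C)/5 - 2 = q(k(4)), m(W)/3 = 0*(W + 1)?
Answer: -1615/4 ≈ -403.75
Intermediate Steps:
b(Q, S) = 3/2 + Q/2 (b(Q, S) = ((5 - 2) + Q)/2 = (3 + Q)/2 = 3/2 + Q/2)
m(W) = 0 (m(W) = 3*(0*(W + 1)) = 3*(0*(1 + W)) = 3*0 = 0)
q(B) = -6 + B (q(B) = -6 + (B + 0) = -6 + B)
D(C) = -85/4 (D(C) = 10 + 5*(-6 - 1/4) = 10 + 5*(-6 - 1*¼) = 10 + 5*(-6 - ¼) = 10 + 5*(-25/4) = 10 - 125/4 = -85/4)
19*D(b(0, 2)) = 19*(-85/4) = -1615/4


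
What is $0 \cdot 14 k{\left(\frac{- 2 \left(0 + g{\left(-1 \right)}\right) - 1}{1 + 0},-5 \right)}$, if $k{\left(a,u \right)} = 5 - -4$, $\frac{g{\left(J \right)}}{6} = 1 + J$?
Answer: $0$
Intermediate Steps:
$g{\left(J \right)} = 6 + 6 J$ ($g{\left(J \right)} = 6 \left(1 + J\right) = 6 + 6 J$)
$k{\left(a,u \right)} = 9$ ($k{\left(a,u \right)} = 5 + 4 = 9$)
$0 \cdot 14 k{\left(\frac{- 2 \left(0 + g{\left(-1 \right)}\right) - 1}{1 + 0},-5 \right)} = 0 \cdot 14 \cdot 9 = 0 \cdot 9 = 0$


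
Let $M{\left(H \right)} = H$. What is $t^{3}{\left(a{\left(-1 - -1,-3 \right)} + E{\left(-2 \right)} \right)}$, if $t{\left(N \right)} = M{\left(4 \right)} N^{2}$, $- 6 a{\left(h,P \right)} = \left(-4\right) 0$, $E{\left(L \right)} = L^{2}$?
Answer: $262144$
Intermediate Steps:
$a{\left(h,P \right)} = 0$ ($a{\left(h,P \right)} = - \frac{\left(-4\right) 0}{6} = \left(- \frac{1}{6}\right) 0 = 0$)
$t{\left(N \right)} = 4 N^{2}$
$t^{3}{\left(a{\left(-1 - -1,-3 \right)} + E{\left(-2 \right)} \right)} = \left(4 \left(0 + \left(-2\right)^{2}\right)^{2}\right)^{3} = \left(4 \left(0 + 4\right)^{2}\right)^{3} = \left(4 \cdot 4^{2}\right)^{3} = \left(4 \cdot 16\right)^{3} = 64^{3} = 262144$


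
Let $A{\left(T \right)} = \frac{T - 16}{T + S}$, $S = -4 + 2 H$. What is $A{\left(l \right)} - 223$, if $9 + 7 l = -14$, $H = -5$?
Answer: $- \frac{26848}{121} \approx -221.88$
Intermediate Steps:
$S = -14$ ($S = -4 + 2 \left(-5\right) = -4 - 10 = -14$)
$l = - \frac{23}{7}$ ($l = - \frac{9}{7} + \frac{1}{7} \left(-14\right) = - \frac{9}{7} - 2 = - \frac{23}{7} \approx -3.2857$)
$A{\left(T \right)} = \frac{-16 + T}{-14 + T}$ ($A{\left(T \right)} = \frac{T - 16}{T - 14} = \frac{-16 + T}{-14 + T}$)
$A{\left(l \right)} - 223 = \frac{-16 - \frac{23}{7}}{-14 - \frac{23}{7}} - 223 = \frac{1}{- \frac{121}{7}} \left(- \frac{135}{7}\right) - 223 = \left(- \frac{7}{121}\right) \left(- \frac{135}{7}\right) - 223 = \frac{135}{121} - 223 = - \frac{26848}{121}$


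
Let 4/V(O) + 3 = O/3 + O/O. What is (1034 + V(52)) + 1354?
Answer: 54930/23 ≈ 2388.3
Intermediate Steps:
V(O) = 4/(-2 + O/3) (V(O) = 4/(-3 + (O/3 + O/O)) = 4/(-3 + (O*(⅓) + 1)) = 4/(-3 + (O/3 + 1)) = 4/(-3 + (1 + O/3)) = 4/(-2 + O/3))
(1034 + V(52)) + 1354 = (1034 + 12/(-6 + 52)) + 1354 = (1034 + 12/46) + 1354 = (1034 + 12*(1/46)) + 1354 = (1034 + 6/23) + 1354 = 23788/23 + 1354 = 54930/23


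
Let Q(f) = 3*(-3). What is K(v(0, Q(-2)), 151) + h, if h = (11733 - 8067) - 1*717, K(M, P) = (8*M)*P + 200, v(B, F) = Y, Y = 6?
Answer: 10397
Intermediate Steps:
Q(f) = -9
v(B, F) = 6
K(M, P) = 200 + 8*M*P (K(M, P) = 8*M*P + 200 = 200 + 8*M*P)
h = 2949 (h = 3666 - 717 = 2949)
K(v(0, Q(-2)), 151) + h = (200 + 8*6*151) + 2949 = (200 + 7248) + 2949 = 7448 + 2949 = 10397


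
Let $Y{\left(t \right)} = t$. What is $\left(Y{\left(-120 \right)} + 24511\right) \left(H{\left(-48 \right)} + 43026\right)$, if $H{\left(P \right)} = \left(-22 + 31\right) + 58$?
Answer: $1051081363$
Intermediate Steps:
$H{\left(P \right)} = 67$ ($H{\left(P \right)} = 9 + 58 = 67$)
$\left(Y{\left(-120 \right)} + 24511\right) \left(H{\left(-48 \right)} + 43026\right) = \left(-120 + 24511\right) \left(67 + 43026\right) = 24391 \cdot 43093 = 1051081363$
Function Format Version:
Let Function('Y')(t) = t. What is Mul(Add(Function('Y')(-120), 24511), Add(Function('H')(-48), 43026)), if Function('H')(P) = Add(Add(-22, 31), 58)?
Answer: 1051081363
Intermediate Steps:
Function('H')(P) = 67 (Function('H')(P) = Add(9, 58) = 67)
Mul(Add(Function('Y')(-120), 24511), Add(Function('H')(-48), 43026)) = Mul(Add(-120, 24511), Add(67, 43026)) = Mul(24391, 43093) = 1051081363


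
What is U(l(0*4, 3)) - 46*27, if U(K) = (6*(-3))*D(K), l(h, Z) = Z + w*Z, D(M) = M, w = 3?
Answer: -1458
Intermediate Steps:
l(h, Z) = 4*Z (l(h, Z) = Z + 3*Z = 4*Z)
U(K) = -18*K (U(K) = (6*(-3))*K = -18*K)
U(l(0*4, 3)) - 46*27 = -72*3 - 46*27 = -18*12 - 1242 = -216 - 1242 = -1458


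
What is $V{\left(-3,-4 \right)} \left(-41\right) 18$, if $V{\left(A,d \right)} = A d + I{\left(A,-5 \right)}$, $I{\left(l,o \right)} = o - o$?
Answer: $-8856$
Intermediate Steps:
$I{\left(l,o \right)} = 0$
$V{\left(A,d \right)} = A d$ ($V{\left(A,d \right)} = A d + 0 = A d$)
$V{\left(-3,-4 \right)} \left(-41\right) 18 = \left(-3\right) \left(-4\right) \left(-41\right) 18 = 12 \left(-41\right) 18 = \left(-492\right) 18 = -8856$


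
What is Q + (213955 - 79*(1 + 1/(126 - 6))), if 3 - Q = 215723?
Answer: -221359/120 ≈ -1844.7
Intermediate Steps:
Q = -215720 (Q = 3 - 1*215723 = 3 - 215723 = -215720)
Q + (213955 - 79*(1 + 1/(126 - 6))) = -215720 + (213955 - 79*(1 + 1/(126 - 6))) = -215720 + (213955 - 79*(1 + 1/120)) = -215720 + (213955 - 79*121/120) = -215720 + (213955 - 9559/120) = -215720 + 25665041/120 = -221359/120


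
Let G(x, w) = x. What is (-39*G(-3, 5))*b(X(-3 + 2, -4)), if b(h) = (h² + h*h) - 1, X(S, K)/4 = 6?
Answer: 134667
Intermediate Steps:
X(S, K) = 24 (X(S, K) = 4*6 = 24)
b(h) = -1 + 2*h² (b(h) = (h² + h²) - 1 = 2*h² - 1 = -1 + 2*h²)
(-39*G(-3, 5))*b(X(-3 + 2, -4)) = (-39*(-3))*(-1 + 2*24²) = 117*(-1 + 2*576) = 117*(-1 + 1152) = 117*1151 = 134667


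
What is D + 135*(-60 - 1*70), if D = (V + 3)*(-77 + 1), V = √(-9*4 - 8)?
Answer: -17778 - 152*I*√11 ≈ -17778.0 - 504.13*I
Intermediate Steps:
V = 2*I*√11 (V = √(-36 - 8) = √(-44) = 2*I*√11 ≈ 6.6332*I)
D = -228 - 152*I*√11 (D = (2*I*√11 + 3)*(-77 + 1) = (3 + 2*I*√11)*(-76) = -228 - 152*I*√11 ≈ -228.0 - 504.13*I)
D + 135*(-60 - 1*70) = (-228 - 152*I*√11) + 135*(-60 - 1*70) = (-228 - 152*I*√11) + 135*(-60 - 70) = (-228 - 152*I*√11) + 135*(-130) = (-228 - 152*I*√11) - 17550 = -17778 - 152*I*√11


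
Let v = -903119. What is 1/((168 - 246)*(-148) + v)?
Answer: -1/891575 ≈ -1.1216e-6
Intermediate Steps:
1/((168 - 246)*(-148) + v) = 1/((168 - 246)*(-148) - 903119) = 1/(-78*(-148) - 903119) = 1/(11544 - 903119) = 1/(-891575) = -1/891575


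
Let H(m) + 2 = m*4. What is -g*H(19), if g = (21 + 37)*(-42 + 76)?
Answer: -145928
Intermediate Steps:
H(m) = -2 + 4*m (H(m) = -2 + m*4 = -2 + 4*m)
g = 1972 (g = 58*34 = 1972)
-g*H(19) = -1972*(-2 + 4*19) = -1972*(-2 + 76) = -1972*74 = -1*145928 = -145928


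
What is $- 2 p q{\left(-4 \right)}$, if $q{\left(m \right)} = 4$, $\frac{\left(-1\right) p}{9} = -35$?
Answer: $-2520$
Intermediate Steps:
$p = 315$ ($p = \left(-9\right) \left(-35\right) = 315$)
$- 2 p q{\left(-4 \right)} = \left(-2\right) 315 \cdot 4 = \left(-630\right) 4 = -2520$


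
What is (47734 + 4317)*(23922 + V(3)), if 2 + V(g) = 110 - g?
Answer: 1250629377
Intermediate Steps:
V(g) = 108 - g (V(g) = -2 + (110 - g) = 108 - g)
(47734 + 4317)*(23922 + V(3)) = (47734 + 4317)*(23922 + (108 - 1*3)) = 52051*(23922 + (108 - 3)) = 52051*(23922 + 105) = 52051*24027 = 1250629377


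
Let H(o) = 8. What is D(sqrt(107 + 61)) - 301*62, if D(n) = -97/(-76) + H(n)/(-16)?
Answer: -1418253/76 ≈ -18661.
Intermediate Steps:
D(n) = 59/76 (D(n) = -97/(-76) + 8/(-16) = -97*(-1/76) + 8*(-1/16) = 97/76 - 1/2 = 59/76)
D(sqrt(107 + 61)) - 301*62 = 59/76 - 301*62 = 59/76 - 18662 = -1418253/76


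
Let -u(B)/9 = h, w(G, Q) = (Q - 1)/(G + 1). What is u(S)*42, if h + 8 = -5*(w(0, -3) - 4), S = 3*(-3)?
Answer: -12096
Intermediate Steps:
w(G, Q) = (-1 + Q)/(1 + G)
S = -9
h = 32 (h = -8 - 5*((-1 - 3)/(1 + 0) - 4) = -8 - 5*(-4/1 - 4) = -8 - 5*(1*(-4) - 4) = -8 - 5*(-4 - 4) = -8 - 5*(-8) = -8 + 40 = 32)
u(B) = -288 (u(B) = -9*32 = -288)
u(S)*42 = -288*42 = -12096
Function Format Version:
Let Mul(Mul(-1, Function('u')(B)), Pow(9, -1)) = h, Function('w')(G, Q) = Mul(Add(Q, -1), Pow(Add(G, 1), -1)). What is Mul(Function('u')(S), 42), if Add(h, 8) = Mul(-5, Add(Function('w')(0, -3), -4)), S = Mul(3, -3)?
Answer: -12096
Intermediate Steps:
Function('w')(G, Q) = Mul(Pow(Add(1, G), -1), Add(-1, Q)) (Function('w')(G, Q) = Mul(Add(-1, Q), Pow(Add(1, G), -1)) = Mul(Pow(Add(1, G), -1), Add(-1, Q)))
S = -9
h = 32 (h = Add(-8, Mul(-5, Add(Mul(Pow(Add(1, 0), -1), Add(-1, -3)), -4))) = Add(-8, Mul(-5, Add(Mul(Pow(1, -1), -4), -4))) = Add(-8, Mul(-5, Add(Mul(1, -4), -4))) = Add(-8, Mul(-5, Add(-4, -4))) = Add(-8, Mul(-5, -8)) = Add(-8, 40) = 32)
Function('u')(B) = -288 (Function('u')(B) = Mul(-9, 32) = -288)
Mul(Function('u')(S), 42) = Mul(-288, 42) = -12096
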